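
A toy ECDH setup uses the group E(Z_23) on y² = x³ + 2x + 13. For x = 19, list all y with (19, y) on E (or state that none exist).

none

x³ + 2x + 13 = 6910 ≡ 10 (mod 23).
10 is a non-residue mod 23; no y exists.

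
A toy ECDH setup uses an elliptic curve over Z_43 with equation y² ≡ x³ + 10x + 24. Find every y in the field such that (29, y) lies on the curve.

8, 35

x³ + 10x + 24 = 24703 ≡ 21 (mod 43).
Square roots of 21 mod 43: 8 and 35 (since 8² = 64 ≡ 21).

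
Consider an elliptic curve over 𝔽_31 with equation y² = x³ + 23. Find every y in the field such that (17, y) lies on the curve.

x³ + 0x + 23 = 4936 ≡ 7 (mod 31).
Square roots of 7 mod 31: 10 and 21 (since 10² = 100 ≡ 7).

10, 21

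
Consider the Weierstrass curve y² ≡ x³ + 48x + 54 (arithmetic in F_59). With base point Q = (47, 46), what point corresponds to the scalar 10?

Double-and-add on 10 = (1010)₂. Start with Q = (47, 46) for the leading 1-bit.
double: tangent at (47, 46): λ = (3·47² + 48)/(2·46) ≡ 8/33. 33⁻¹ ≡ 34 (mod 59) since 33·34 = 1122 ≡ 1, so λ ≡ 8·34 ≡ 36.
  x = λ² - 47 - 47 = 1296 - 94 ≡ 22; y = λ·(47 - 22) - 46 ≡ 28. → (22, 28)
double: tangent at (22, 28): λ = (3·22² + 48)/(2·28) ≡ 25/56. 56⁻¹ ≡ 39 (mod 59), so λ ≡ 25·39 ≡ 31.
  x = λ² - 22 - 22 = 961 - 44 ≡ 32; y = λ·(22 - 32) - 28 ≡ 16. → (32, 16)
add Q: (32, 16) + (47, 46). λ = (46 - 16)/(47 - 32) ≡ 30/15 mod 59. 15⁻¹ ≡ 4 (mod 59), so λ ≡ 2.
  x = λ² - 32 - 47 = 4 - 79 ≡ 43; y = λ·(32 - 43) - 16 ≡ 21. → (43, 21)
double: tangent at (43, 21): λ = (3·43² + 48)/(2·21) ≡ 49/42. 42⁻¹ ≡ 52 (mod 59), so λ ≡ 49·52 ≡ 11.
  x = λ² - 43 - 43 = 121 - 86 ≡ 35; y = λ·(43 - 35) - 21 ≡ 8. → (35, 8)

(35, 8)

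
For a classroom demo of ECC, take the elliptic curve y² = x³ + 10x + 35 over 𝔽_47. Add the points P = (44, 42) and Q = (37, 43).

(37, 4)

(44, 42) + (37, 43). λ = (43 - 42)/(37 - 44) ≡ 1/40 mod 47. 40⁻¹ ≡ 20 (mod 47) since 40·20 = 800 ≡ 1, so λ ≡ 20.
  x = λ² - 44 - 37 = 400 - 81 ≡ 37; y = λ·(44 - 37) - 42 ≡ 4. → (37, 4)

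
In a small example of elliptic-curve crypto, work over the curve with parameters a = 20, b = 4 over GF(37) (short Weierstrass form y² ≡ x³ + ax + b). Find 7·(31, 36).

Write P = (31, 36).
Double-and-add on 7 = (111)₂. Start with P = (31, 36) for the leading 1-bit.
double: tangent at (31, 36): λ = (3·31² + 20)/(2·36) ≡ 17/35. 35⁻¹ ≡ 18 (mod 37) since 35·18 = 630 ≡ 1, so λ ≡ 17·18 ≡ 10.
  x = λ² - 31 - 31 = 100 - 62 ≡ 1; y = λ·(31 - 1) - 36 ≡ 5. → (1, 5)
add P: (1, 5) + (31, 36). λ = (36 - 5)/(31 - 1) ≡ 31/30 mod 37. 30⁻¹ ≡ 21 (mod 37) since 30·21 = 630 ≡ 1, so λ ≡ 22.
  x = λ² - 1 - 31 = 484 - 32 ≡ 8; y = λ·(1 - 8) - 5 ≡ 26. → (8, 26)
double: tangent at (8, 26): λ = (3·8² + 20)/(2·26) ≡ 27/15. 15⁻¹ ≡ 5 (mod 37) since 15·5 = 75 ≡ 1, so λ ≡ 27·5 ≡ 24.
  x = λ² - 8 - 8 = 576 - 16 ≡ 5; y = λ·(8 - 5) - 26 ≡ 9. → (5, 9)
add P: (5, 9) + (31, 36). λ = (36 - 9)/(31 - 5) ≡ 27/26 mod 37. 26⁻¹ ≡ 10 (mod 37) since 26·10 = 260 ≡ 1, so λ ≡ 11.
  x = λ² - 5 - 31 = 121 - 36 ≡ 11; y = λ·(5 - 11) - 9 ≡ 36. → (11, 36)

(11, 36)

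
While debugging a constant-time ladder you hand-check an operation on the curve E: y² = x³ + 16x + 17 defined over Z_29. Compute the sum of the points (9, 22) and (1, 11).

(15, 6)

(9, 22) + (1, 11). λ = (11 - 22)/(1 - 9) ≡ 18/21 mod 29. 21⁻¹ ≡ 18 (mod 29) since 21·18 = 378 ≡ 1, so λ ≡ 5.
  x = λ² - 9 - 1 = 25 - 10 ≡ 15; y = λ·(9 - 15) - 22 ≡ 6. → (15, 6)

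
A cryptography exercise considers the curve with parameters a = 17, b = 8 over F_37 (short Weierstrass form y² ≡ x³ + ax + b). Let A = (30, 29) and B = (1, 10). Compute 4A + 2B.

(13, 24)

First 4A:
Repeated addition: build up to 4A.
2A: tangent at (30, 29): λ = (3·30² + 17)/(2·29) ≡ 16/21. 21⁻¹ ≡ 30 (mod 37), so λ ≡ 16·30 ≡ 36.
  x = λ² - 30 - 30 = 1296 - 60 ≡ 15; y = λ·(30 - 15) - 29 ≡ 30. → (15, 30)
3A: (15, 30) + (30, 29). λ = (29 - 30)/(30 - 15) ≡ 36/15 mod 37. 15⁻¹ ≡ 5 (mod 37), so λ ≡ 32.
  x = λ² - 15 - 30 = 1024 - 45 ≡ 17; y = λ·(15 - 17) - 30 ≡ 17. → (17, 17)
4A: (17, 17) + (30, 29). λ = (29 - 17)/(30 - 17) ≡ 12/13 mod 37. 13⁻¹ ≡ 20 (mod 37), so λ ≡ 18.
  x = λ² - 17 - 30 = 324 - 47 ≡ 18; y = λ·(17 - 18) - 17 ≡ 2. → (18, 2)
4A = (18, 2).
Next 2B:
Repeated addition: build up to 2B.
2B: tangent at (1, 10): λ = (3·1² + 17)/(2·10) ≡ 20/20. 20⁻¹ ≡ 13 (mod 37), so λ ≡ 20·13 ≡ 1.
  x = λ² - 1 - 1 = 1 - 2 ≡ 36; y = λ·(1 - 36) - 10 ≡ 29. → (36, 29)
2B = (36, 29).
Finally 4A + 2B:
(18, 2) + (36, 29). λ = (29 - 2)/(36 - 18) ≡ 27/18 mod 37. 18⁻¹ ≡ 35 (mod 37), so λ ≡ 20.
  x = λ² - 18 - 36 = 400 - 54 ≡ 13; y = λ·(18 - 13) - 2 ≡ 24. → (13, 24)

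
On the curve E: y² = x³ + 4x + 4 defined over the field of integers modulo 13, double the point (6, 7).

tangent at (6, 7): λ = (3·6² + 4)/(2·7) ≡ 8/1. 1⁻¹ ≡ 1 (mod 13), so λ ≡ 8·1 ≡ 8.
  x = λ² - 6 - 6 = 64 - 12 ≡ 0; y = λ·(6 - 0) - 7 ≡ 2. → (0, 2)

(0, 2)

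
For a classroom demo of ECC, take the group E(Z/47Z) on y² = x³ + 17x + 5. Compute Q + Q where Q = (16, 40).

tangent at (16, 40): λ = (3·16² + 17)/(2·40) ≡ 33/33. 33⁻¹ ≡ 10 (mod 47), so λ ≡ 33·10 ≡ 1.
  x = λ² - 16 - 16 = 1 - 32 ≡ 16; y = λ·(16 - 16) - 40 ≡ 7. → (16, 7)

(16, 7)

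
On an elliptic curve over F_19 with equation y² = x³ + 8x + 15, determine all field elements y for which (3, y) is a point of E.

x³ + 8x + 15 = 66 ≡ 9 (mod 19).
Square roots of 9 mod 19: 3 and 16 (since 3² = 9 ≡ 9).

3, 16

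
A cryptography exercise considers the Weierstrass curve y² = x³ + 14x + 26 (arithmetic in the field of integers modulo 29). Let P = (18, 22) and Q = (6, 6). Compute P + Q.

(18, 22) + (6, 6). λ = (6 - 22)/(6 - 18) ≡ 13/17 mod 29. 17⁻¹ ≡ 12 (mod 29), so λ ≡ 11.
  x = λ² - 18 - 6 = 121 - 24 ≡ 10; y = λ·(18 - 10) - 22 ≡ 8. → (10, 8)

(10, 8)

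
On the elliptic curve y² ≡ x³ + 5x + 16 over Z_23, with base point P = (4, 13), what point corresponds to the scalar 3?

(14, 22)

Repeated addition: build up to 3P.
2P: tangent at (4, 13): λ = (3·4² + 5)/(2·13) ≡ 7/3. 3⁻¹ ≡ 8 (mod 23) since 3·8 = 24 ≡ 1, so λ ≡ 7·8 ≡ 10.
  x = λ² - 4 - 4 = 100 - 8 ≡ 0; y = λ·(4 - 0) - 13 ≡ 4. → (0, 4)
3P: (0, 4) + (4, 13). λ = (13 - 4)/(4 - 0) ≡ 9/4 mod 23. 4⁻¹ ≡ 6 (mod 23), so λ ≡ 8.
  x = λ² - 0 - 4 = 64 - 4 ≡ 14; y = λ·(0 - 14) - 4 ≡ 22. → (14, 22)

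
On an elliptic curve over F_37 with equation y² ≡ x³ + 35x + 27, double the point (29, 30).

tangent at (29, 30): λ = (3·29² + 35)/(2·30) ≡ 5/23. 23⁻¹ ≡ 29 (mod 37), so λ ≡ 5·29 ≡ 34.
  x = λ² - 29 - 29 = 1156 - 58 ≡ 25; y = λ·(29 - 25) - 30 ≡ 32. → (25, 32)

(25, 32)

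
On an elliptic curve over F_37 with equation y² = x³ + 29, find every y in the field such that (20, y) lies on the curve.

x³ + 0x + 29 = 8029 ≡ 0 (mod 37).
Only y = 0 satisfies y² ≡ 0.

0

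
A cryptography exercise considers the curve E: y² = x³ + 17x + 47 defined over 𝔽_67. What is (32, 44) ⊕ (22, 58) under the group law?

(23, 64)

(32, 44) + (22, 58). λ = (58 - 44)/(22 - 32) ≡ 14/57 mod 67. 57⁻¹ ≡ 20 (mod 67), so λ ≡ 12.
  x = λ² - 32 - 22 = 144 - 54 ≡ 23; y = λ·(32 - 23) - 44 ≡ 64. → (23, 64)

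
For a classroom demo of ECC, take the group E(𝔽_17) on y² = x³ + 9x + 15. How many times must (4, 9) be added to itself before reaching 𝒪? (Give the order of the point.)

4

2P: tangent at (4, 9): λ = (3·4² + 9)/(2·9) ≡ 6/1. 1⁻¹ ≡ 1 (mod 17), so λ ≡ 6·1 ≡ 6.
  x = λ² - 4 - 4 = 36 - 8 ≡ 11; y = λ·(4 - 11) - 9 ≡ 0. → (11, 0)
3P: (11, 0) + (4, 9). λ = (9 - 0)/(4 - 11) ≡ 9/10 mod 17. 10⁻¹ ≡ 12 (mod 17) since 10·12 = 120 ≡ 1, so λ ≡ 6.
  x = λ² - 11 - 4 = 36 - 15 ≡ 4; y = λ·(11 - 4) - 0 ≡ 8. → (4, 8)
4P: (4, 8) + (4, 9): same x and y₁ ≡ -y₂, so the sum is 𝒪.
4P = 𝒪, so the order is 4.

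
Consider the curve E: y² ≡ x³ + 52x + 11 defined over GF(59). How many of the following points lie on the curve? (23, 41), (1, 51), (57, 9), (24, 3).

(23, 41): 41² ≡ 29, rhs ≡ 40 → off.
(1, 51): 51² ≡ 5, rhs ≡ 5 → on.
(57, 9): 9² ≡ 22, rhs ≡ 17 → off.
(24, 3): 3² ≡ 9, rhs ≡ 38 → off.

1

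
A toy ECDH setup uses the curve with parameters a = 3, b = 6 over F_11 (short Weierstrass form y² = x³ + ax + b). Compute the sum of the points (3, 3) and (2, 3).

(6, 8)

(3, 3) + (2, 3). λ = (3 - 3)/(2 - 3) ≡ 0/10 mod 11. 10⁻¹ ≡ 10 (mod 11), so λ ≡ 0.
  x = λ² - 3 - 2 = 0 - 5 ≡ 6; y = λ·(3 - 6) - 3 ≡ 8. → (6, 8)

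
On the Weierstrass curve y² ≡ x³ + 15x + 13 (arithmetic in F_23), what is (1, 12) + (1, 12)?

(0, 6)

tangent at (1, 12): λ = (3·1² + 15)/(2·12) ≡ 18/1. 1⁻¹ ≡ 1 (mod 23), so λ ≡ 18·1 ≡ 18.
  x = λ² - 1 - 1 = 324 - 2 ≡ 0; y = λ·(1 - 0) - 12 ≡ 6. → (0, 6)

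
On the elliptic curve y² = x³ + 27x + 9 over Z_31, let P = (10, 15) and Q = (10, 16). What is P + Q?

The two points share x = 10 and their y-coordinates satisfy 15 + 16 ≡ 0 (mod 31), so they are inverses. Their sum is 𝒪.

O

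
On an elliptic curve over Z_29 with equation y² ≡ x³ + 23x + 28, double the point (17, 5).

(28, 2)

tangent at (17, 5): λ = (3·17² + 23)/(2·5) ≡ 20/10. 10⁻¹ ≡ 3 (mod 29) since 10·3 = 30 ≡ 1, so λ ≡ 20·3 ≡ 2.
  x = λ² - 17 - 17 = 4 - 34 ≡ 28; y = λ·(17 - 28) - 5 ≡ 2. → (28, 2)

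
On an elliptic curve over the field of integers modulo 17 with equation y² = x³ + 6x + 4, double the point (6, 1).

tangent at (6, 1): λ = (3·6² + 6)/(2·1) ≡ 12/2. 2⁻¹ ≡ 9 (mod 17) since 2·9 = 18 ≡ 1, so λ ≡ 12·9 ≡ 6.
  x = λ² - 6 - 6 = 36 - 12 ≡ 7; y = λ·(6 - 7) - 1 ≡ 10. → (7, 10)

(7, 10)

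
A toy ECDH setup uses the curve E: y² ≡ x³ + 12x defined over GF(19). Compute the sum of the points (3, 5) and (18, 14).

(9, 18)

(3, 5) + (18, 14). λ = (14 - 5)/(18 - 3) ≡ 9/15 mod 19. 15⁻¹ ≡ 14 (mod 19), so λ ≡ 12.
  x = λ² - 3 - 18 = 144 - 21 ≡ 9; y = λ·(3 - 9) - 5 ≡ 18. → (9, 18)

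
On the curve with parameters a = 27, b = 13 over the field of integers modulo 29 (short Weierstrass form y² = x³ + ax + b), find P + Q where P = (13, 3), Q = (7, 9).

(10, 23)

(13, 3) + (7, 9). λ = (9 - 3)/(7 - 13) ≡ 6/23 mod 29. 23⁻¹ ≡ 24 (mod 29) since 23·24 = 552 ≡ 1, so λ ≡ 28.
  x = λ² - 13 - 7 = 784 - 20 ≡ 10; y = λ·(13 - 10) - 3 ≡ 23. → (10, 23)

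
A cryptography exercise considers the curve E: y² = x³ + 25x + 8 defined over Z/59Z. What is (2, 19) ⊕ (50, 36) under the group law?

(5, 50)

(2, 19) + (50, 36). λ = (36 - 19)/(50 - 2) ≡ 17/48 mod 59. 48⁻¹ ≡ 16 (mod 59), so λ ≡ 36.
  x = λ² - 2 - 50 = 1296 - 52 ≡ 5; y = λ·(2 - 5) - 19 ≡ 50. → (5, 50)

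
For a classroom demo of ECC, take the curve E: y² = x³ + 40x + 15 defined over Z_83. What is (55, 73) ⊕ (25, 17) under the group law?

(55, 73) + (25, 17). λ = (17 - 73)/(25 - 55) ≡ 27/53 mod 83. 53⁻¹ ≡ 47 (mod 83), so λ ≡ 24.
  x = λ² - 55 - 25 = 576 - 80 ≡ 81; y = λ·(55 - 81) - 73 ≡ 50. → (81, 50)

(81, 50)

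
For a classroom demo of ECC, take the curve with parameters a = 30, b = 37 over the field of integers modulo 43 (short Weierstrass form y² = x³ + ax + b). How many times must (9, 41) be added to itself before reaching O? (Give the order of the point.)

2P: tangent at (9, 41): λ = (3·9² + 30)/(2·41) ≡ 15/39. 39⁻¹ ≡ 32 (mod 43), so λ ≡ 15·32 ≡ 7.
  x = λ² - 9 - 9 = 49 - 18 ≡ 31; y = λ·(9 - 31) - 41 ≡ 20. → (31, 20)
3P: (31, 20) + (9, 41). λ = (41 - 20)/(9 - 31) ≡ 21/21 mod 43. 21⁻¹ ≡ 41 (mod 43) since 21·41 = 861 ≡ 1, so λ ≡ 1.
  x = λ² - 31 - 9 = 1 - 40 ≡ 4; y = λ·(31 - 4) - 20 ≡ 7. → (4, 7)
4P: (4, 7) + (9, 41). λ = (41 - 7)/(9 - 4) ≡ 34/5 mod 43. 5⁻¹ ≡ 26 (mod 43) since 5·26 = 130 ≡ 1, so λ ≡ 24.
  x = λ² - 4 - 9 = 576 - 13 ≡ 4; y = λ·(4 - 4) - 7 ≡ 36. → (4, 36)
5P: (4, 36) + (9, 41). λ = (41 - 36)/(9 - 4) ≡ 5/5 mod 43. 5⁻¹ ≡ 26 (mod 43), so λ ≡ 1.
  x = λ² - 4 - 9 = 1 - 13 ≡ 31; y = λ·(4 - 31) - 36 ≡ 23. → (31, 23)
6P: (31, 23) + (9, 41). λ = (41 - 23)/(9 - 31) ≡ 18/21 mod 43. 21⁻¹ ≡ 41 (mod 43), so λ ≡ 7.
  x = λ² - 31 - 9 = 49 - 40 ≡ 9; y = λ·(31 - 9) - 23 ≡ 2. → (9, 2)
7P: (9, 2) + (9, 41): same x and y₁ ≡ -y₂, so the sum is O.
7P = O, so the order is 7.

7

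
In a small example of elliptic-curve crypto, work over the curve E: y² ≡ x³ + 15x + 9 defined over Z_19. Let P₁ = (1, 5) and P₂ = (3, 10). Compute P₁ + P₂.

(1, 5) + (3, 10). λ = (10 - 5)/(3 - 1) ≡ 5/2 mod 19. 2⁻¹ ≡ 10 (mod 19) since 2·10 = 20 ≡ 1, so λ ≡ 12.
  x = λ² - 1 - 3 = 144 - 4 ≡ 7; y = λ·(1 - 7) - 5 ≡ 18. → (7, 18)

(7, 18)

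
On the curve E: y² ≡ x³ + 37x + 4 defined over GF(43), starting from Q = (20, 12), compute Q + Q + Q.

(14, 27)

Repeated addition: build up to 3Q.
2Q: tangent at (20, 12): λ = (3·20² + 37)/(2·12) ≡ 33/24. 24⁻¹ ≡ 9 (mod 43) since 24·9 = 216 ≡ 1, so λ ≡ 33·9 ≡ 39.
  x = λ² - 20 - 20 = 1521 - 40 ≡ 19; y = λ·(20 - 19) - 12 ≡ 27. → (19, 27)
3Q: (19, 27) + (20, 12). λ = (12 - 27)/(20 - 19) ≡ 28/1 mod 43. 1⁻¹ ≡ 1 (mod 43), so λ ≡ 28.
  x = λ² - 19 - 20 = 784 - 39 ≡ 14; y = λ·(19 - 14) - 27 ≡ 27. → (14, 27)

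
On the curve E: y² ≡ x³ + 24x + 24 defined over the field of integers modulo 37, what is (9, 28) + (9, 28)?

(16, 8)

tangent at (9, 28): λ = (3·9² + 24)/(2·28) ≡ 8/19. 19⁻¹ ≡ 2 (mod 37), so λ ≡ 8·2 ≡ 16.
  x = λ² - 9 - 9 = 256 - 18 ≡ 16; y = λ·(9 - 16) - 28 ≡ 8. → (16, 8)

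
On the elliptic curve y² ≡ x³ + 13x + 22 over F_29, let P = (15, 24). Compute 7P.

(17, 20)

Double-and-add on 7 = (111)₂. Start with P = (15, 24) for the leading 1-bit.
double: tangent at (15, 24): λ = (3·15² + 13)/(2·24) ≡ 21/19. 19⁻¹ ≡ 26 (mod 29) since 19·26 = 494 ≡ 1, so λ ≡ 21·26 ≡ 24.
  x = λ² - 15 - 15 = 576 - 30 ≡ 24; y = λ·(15 - 24) - 24 ≡ 21. → (24, 21)
add P: (24, 21) + (15, 24). λ = (24 - 21)/(15 - 24) ≡ 3/20 mod 29. 20⁻¹ ≡ 16 (mod 29), so λ ≡ 19.
  x = λ² - 24 - 15 = 361 - 39 ≡ 3; y = λ·(24 - 3) - 21 ≡ 1. → (3, 1)
double: tangent at (3, 1): λ = (3·3² + 13)/(2·1) ≡ 11/2. 2⁻¹ ≡ 15 (mod 29), so λ ≡ 11·15 ≡ 20.
  x = λ² - 3 - 3 = 400 - 6 ≡ 17; y = λ·(3 - 17) - 1 ≡ 9. → (17, 9)
add P: (17, 9) + (15, 24). λ = (24 - 9)/(15 - 17) ≡ 15/27 mod 29. 27⁻¹ ≡ 14 (mod 29) since 27·14 = 378 ≡ 1, so λ ≡ 7.
  x = λ² - 17 - 15 = 49 - 32 ≡ 17; y = λ·(17 - 17) - 9 ≡ 20. → (17, 20)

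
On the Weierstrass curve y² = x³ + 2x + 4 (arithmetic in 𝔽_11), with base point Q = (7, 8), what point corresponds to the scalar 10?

Double-and-add on 10 = (1010)₂. Start with Q = (7, 8) for the leading 1-bit.
double: tangent at (7, 8): λ = (3·7² + 2)/(2·8) ≡ 6/5. 5⁻¹ ≡ 9 (mod 11), so λ ≡ 6·9 ≡ 10.
  x = λ² - 7 - 7 = 100 - 14 ≡ 9; y = λ·(7 - 9) - 8 ≡ 5. → (9, 5)
double: tangent at (9, 5): λ = (3·9² + 2)/(2·5) ≡ 3/10. 10⁻¹ ≡ 10 (mod 11), so λ ≡ 3·10 ≡ 8.
  x = λ² - 9 - 9 = 64 - 18 ≡ 2; y = λ·(9 - 2) - 5 ≡ 7. → (2, 7)
add Q: (2, 7) + (7, 8). λ = (8 - 7)/(7 - 2) ≡ 1/5 mod 11. 5⁻¹ ≡ 9 (mod 11) since 5·9 = 45 ≡ 1, so λ ≡ 9.
  x = λ² - 2 - 7 = 81 - 9 ≡ 6; y = λ·(2 - 6) - 7 ≡ 1. → (6, 1)
double: tangent at (6, 1): λ = (3·6² + 2)/(2·1) ≡ 0/2. 2⁻¹ ≡ 6 (mod 11) since 2·6 = 12 ≡ 1, so λ ≡ 0·6 ≡ 0.
  x = λ² - 6 - 6 = 0 - 12 ≡ 10; y = λ·(6 - 10) - 1 ≡ 10. → (10, 10)

(10, 10)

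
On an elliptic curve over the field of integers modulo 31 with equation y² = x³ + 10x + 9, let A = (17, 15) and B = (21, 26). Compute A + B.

(17, 15) + (21, 26). λ = (26 - 15)/(21 - 17) ≡ 11/4 mod 31. 4⁻¹ ≡ 8 (mod 31) since 4·8 = 32 ≡ 1, so λ ≡ 26.
  x = λ² - 17 - 21 = 676 - 38 ≡ 18; y = λ·(17 - 18) - 15 ≡ 21. → (18, 21)

(18, 21)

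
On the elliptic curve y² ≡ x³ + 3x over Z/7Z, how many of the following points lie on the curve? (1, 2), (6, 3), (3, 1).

2

(1, 2): 2² ≡ 4, rhs ≡ 4 → on.
(6, 3): 3² ≡ 2, rhs ≡ 3 → off.
(3, 1): 1² ≡ 1, rhs ≡ 1 → on.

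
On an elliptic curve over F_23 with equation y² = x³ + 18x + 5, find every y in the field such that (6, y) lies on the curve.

x³ + 18x + 5 = 329 ≡ 7 (mod 23).
7 is a non-residue mod 23; no y exists.

none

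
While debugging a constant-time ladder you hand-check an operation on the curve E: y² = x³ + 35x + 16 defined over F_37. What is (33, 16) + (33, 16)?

tangent at (33, 16): λ = (3·33² + 35)/(2·16) ≡ 9/32. 32⁻¹ ≡ 22 (mod 37) since 32·22 = 704 ≡ 1, so λ ≡ 9·22 ≡ 13.
  x = λ² - 33 - 33 = 169 - 66 ≡ 29; y = λ·(33 - 29) - 16 ≡ 36. → (29, 36)

(29, 36)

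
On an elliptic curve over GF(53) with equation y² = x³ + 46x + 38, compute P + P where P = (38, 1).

tangent at (38, 1): λ = (3·38² + 46)/(2·1) ≡ 32/2. 2⁻¹ ≡ 27 (mod 53), so λ ≡ 32·27 ≡ 16.
  x = λ² - 38 - 38 = 256 - 76 ≡ 21; y = λ·(38 - 21) - 1 ≡ 6. → (21, 6)

(21, 6)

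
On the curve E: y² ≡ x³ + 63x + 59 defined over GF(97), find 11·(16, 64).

Write Q = (16, 64).
Repeated addition: build up to 11Q.
2Q: tangent at (16, 64): λ = (3·16² + 63)/(2·64) ≡ 55/31. 31⁻¹ ≡ 72 (mod 97), so λ ≡ 55·72 ≡ 80.
  x = λ² - 16 - 16 = 6400 - 32 ≡ 63; y = λ·(16 - 63) - 64 ≡ 56. → (63, 56)
3Q: (63, 56) + (16, 64). λ = (64 - 56)/(16 - 63) ≡ 8/50 mod 97. 50⁻¹ ≡ 33 (mod 97), so λ ≡ 70.
  x = λ² - 63 - 16 = 4900 - 79 ≡ 68; y = λ·(63 - 68) - 56 ≡ 79. → (68, 79)
4Q: (68, 79) + (16, 64). λ = (64 - 79)/(16 - 68) ≡ 82/45 mod 97. 45⁻¹ ≡ 69 (mod 97) since 45·69 = 3105 ≡ 1, so λ ≡ 32.
  x = λ² - 68 - 16 = 1024 - 84 ≡ 67; y = λ·(68 - 67) - 79 ≡ 50. → (67, 50)
5Q: (67, 50) + (16, 64). λ = (64 - 50)/(16 - 67) ≡ 14/46 mod 97. 46⁻¹ ≡ 19 (mod 97), so λ ≡ 72.
  x = λ² - 67 - 16 = 5184 - 83 ≡ 57; y = λ·(67 - 57) - 50 ≡ 88. → (57, 88)
6Q: (57, 88) + (16, 64). λ = (64 - 88)/(16 - 57) ≡ 73/56 mod 97. 56⁻¹ ≡ 26 (mod 97) since 56·26 = 1456 ≡ 1, so λ ≡ 55.
  x = λ² - 57 - 16 = 3025 - 73 ≡ 42; y = λ·(57 - 42) - 88 ≡ 58. → (42, 58)
7Q: (42, 58) + (16, 64). λ = (64 - 58)/(16 - 42) ≡ 6/71 mod 97. 71⁻¹ ≡ 41 (mod 97), so λ ≡ 52.
  x = λ² - 42 - 16 = 2704 - 58 ≡ 27; y = λ·(42 - 27) - 58 ≡ 43. → (27, 43)
8Q: (27, 43) + (16, 64). λ = (64 - 43)/(16 - 27) ≡ 21/86 mod 97. 86⁻¹ ≡ 44 (mod 97), so λ ≡ 51.
  x = λ² - 27 - 16 = 2601 - 43 ≡ 36; y = λ·(27 - 36) - 43 ≡ 80. → (36, 80)
9Q: (36, 80) + (16, 64). λ = (64 - 80)/(16 - 36) ≡ 81/77 mod 97. 77⁻¹ ≡ 63 (mod 97), so λ ≡ 59.
  x = λ² - 36 - 16 = 3481 - 52 ≡ 34; y = λ·(36 - 34) - 80 ≡ 38. → (34, 38)
10Q: (34, 38) + (16, 64). λ = (64 - 38)/(16 - 34) ≡ 26/79 mod 97. 79⁻¹ ≡ 70 (mod 97) since 79·70 = 5530 ≡ 1, so λ ≡ 74.
  x = λ² - 34 - 16 = 5476 - 50 ≡ 91; y = λ·(34 - 91) - 38 ≡ 12. → (91, 12)
11Q: (91, 12) + (16, 64). λ = (64 - 12)/(16 - 91) ≡ 52/22 mod 97. 22⁻¹ ≡ 75 (mod 97), so λ ≡ 20.
  x = λ² - 91 - 16 = 400 - 107 ≡ 2; y = λ·(91 - 2) - 12 ≡ 22. → (2, 22)

(2, 22)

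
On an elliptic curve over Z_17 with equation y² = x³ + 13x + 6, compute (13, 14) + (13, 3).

The two points share x = 13 and their y-coordinates satisfy 14 + 3 ≡ 0 (mod 17), so they are inverses. Their sum is 𝒪.

O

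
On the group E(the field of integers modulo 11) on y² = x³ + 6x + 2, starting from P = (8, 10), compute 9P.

(1, 3)

Repeated addition: build up to 9P.
2P: tangent at (8, 10): λ = (3·8² + 6)/(2·10) ≡ 0/9. 9⁻¹ ≡ 5 (mod 11), so λ ≡ 0·5 ≡ 0.
  x = λ² - 8 - 8 = 0 - 16 ≡ 6; y = λ·(8 - 6) - 10 ≡ 1. → (6, 1)
3P: (6, 1) + (8, 10). λ = (10 - 1)/(8 - 6) ≡ 9/2 mod 11. 2⁻¹ ≡ 6 (mod 11), so λ ≡ 10.
  x = λ² - 6 - 8 = 100 - 14 ≡ 9; y = λ·(6 - 9) - 1 ≡ 2. → (9, 2)
4P: (9, 2) + (8, 10). λ = (10 - 2)/(8 - 9) ≡ 8/10 mod 11. 10⁻¹ ≡ 10 (mod 11) since 10·10 = 100 ≡ 1, so λ ≡ 3.
  x = λ² - 9 - 8 = 9 - 17 ≡ 3; y = λ·(9 - 3) - 2 ≡ 5. → (3, 5)
5P: (3, 5) + (8, 10). λ = (10 - 5)/(8 - 3) ≡ 5/5 mod 11. 5⁻¹ ≡ 9 (mod 11) since 5·9 = 45 ≡ 1, so λ ≡ 1.
  x = λ² - 3 - 8 = 1 - 11 ≡ 1; y = λ·(3 - 1) - 5 ≡ 8. → (1, 8)
6P: (1, 8) + (8, 10). λ = (10 - 8)/(8 - 1) ≡ 2/7 mod 11. 7⁻¹ ≡ 8 (mod 11), so λ ≡ 5.
  x = λ² - 1 - 8 = 25 - 9 ≡ 5; y = λ·(1 - 5) - 8 ≡ 5. → (5, 5)
7P: (5, 5) + (8, 10). λ = (10 - 5)/(8 - 5) ≡ 5/3 mod 11. 3⁻¹ ≡ 4 (mod 11), so λ ≡ 9.
  x = λ² - 5 - 8 = 81 - 13 ≡ 2; y = λ·(5 - 2) - 5 ≡ 0. → (2, 0)
8P: (2, 0) + (8, 10). λ = (10 - 0)/(8 - 2) ≡ 10/6 mod 11. 6⁻¹ ≡ 2 (mod 11), so λ ≡ 9.
  x = λ² - 2 - 8 = 81 - 10 ≡ 5; y = λ·(2 - 5) - 0 ≡ 6. → (5, 6)
9P: (5, 6) + (8, 10). λ = (10 - 6)/(8 - 5) ≡ 4/3 mod 11. 3⁻¹ ≡ 4 (mod 11), so λ ≡ 5.
  x = λ² - 5 - 8 = 25 - 13 ≡ 1; y = λ·(5 - 1) - 6 ≡ 3. → (1, 3)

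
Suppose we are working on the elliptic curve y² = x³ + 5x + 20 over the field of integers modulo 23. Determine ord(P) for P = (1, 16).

5

2P: tangent at (1, 16): λ = (3·1² + 5)/(2·16) ≡ 8/9. 9⁻¹ ≡ 18 (mod 23) since 9·18 = 162 ≡ 1, so λ ≡ 8·18 ≡ 6.
  x = λ² - 1 - 1 = 36 - 2 ≡ 11; y = λ·(1 - 11) - 16 ≡ 16. → (11, 16)
3P: (11, 16) + (1, 16). λ = (16 - 16)/(1 - 11) ≡ 0/13 mod 23. 13⁻¹ ≡ 16 (mod 23), so λ ≡ 0.
  x = λ² - 11 - 1 = 0 - 12 ≡ 11; y = λ·(11 - 11) - 16 ≡ 7. → (11, 7)
4P: (11, 7) + (1, 16). λ = (16 - 7)/(1 - 11) ≡ 9/13 mod 23. 13⁻¹ ≡ 16 (mod 23), so λ ≡ 6.
  x = λ² - 11 - 1 = 36 - 12 ≡ 1; y = λ·(11 - 1) - 7 ≡ 7. → (1, 7)
5P: (1, 7) + (1, 16): same x and y₁ ≡ -y₂, so the sum is 𝒪.
5P = 𝒪, so the order is 5.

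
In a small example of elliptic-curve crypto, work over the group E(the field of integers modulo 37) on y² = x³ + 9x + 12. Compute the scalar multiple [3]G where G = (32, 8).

Repeated addition: build up to 3G.
2G: tangent at (32, 8): λ = (3·32² + 9)/(2·8) ≡ 10/16. 16⁻¹ ≡ 7 (mod 37) since 16·7 = 112 ≡ 1, so λ ≡ 10·7 ≡ 33.
  x = λ² - 32 - 32 = 1089 - 64 ≡ 26; y = λ·(32 - 26) - 8 ≡ 5. → (26, 5)
3G: (26, 5) + (32, 8). λ = (8 - 5)/(32 - 26) ≡ 3/6 mod 37. 6⁻¹ ≡ 31 (mod 37), so λ ≡ 19.
  x = λ² - 26 - 32 = 361 - 58 ≡ 7; y = λ·(26 - 7) - 5 ≡ 23. → (7, 23)

(7, 23)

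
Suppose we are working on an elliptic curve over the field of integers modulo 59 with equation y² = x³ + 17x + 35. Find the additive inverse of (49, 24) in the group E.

-(49, 24) = (49, -24 mod 59) = (49, 35).

(49, 35)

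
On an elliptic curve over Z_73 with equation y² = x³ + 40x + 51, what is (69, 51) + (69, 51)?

tangent at (69, 51): λ = (3·69² + 40)/(2·51) ≡ 15/29. 29⁻¹ ≡ 68 (mod 73), so λ ≡ 15·68 ≡ 71.
  x = λ² - 69 - 69 = 5041 - 138 ≡ 12; y = λ·(69 - 12) - 51 ≡ 54. → (12, 54)

(12, 54)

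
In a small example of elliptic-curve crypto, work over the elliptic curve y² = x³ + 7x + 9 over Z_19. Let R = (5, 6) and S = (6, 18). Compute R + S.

(0, 16)

(5, 6) + (6, 18). λ = (18 - 6)/(6 - 5) ≡ 12/1 mod 19. 1⁻¹ ≡ 1 (mod 19) since 1·1 = 1 ≡ 1, so λ ≡ 12.
  x = λ² - 5 - 6 = 144 - 11 ≡ 0; y = λ·(5 - 0) - 6 ≡ 16. → (0, 16)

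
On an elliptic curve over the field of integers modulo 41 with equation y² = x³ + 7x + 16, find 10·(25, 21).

Write Q = (25, 21).
Repeated addition: build up to 10Q.
2Q: tangent at (25, 21): λ = (3·25² + 7)/(2·21) ≡ 37/1. 1⁻¹ ≡ 1 (mod 41) since 1·1 = 1 ≡ 1, so λ ≡ 37·1 ≡ 37.
  x = λ² - 25 - 25 = 1369 - 50 ≡ 7; y = λ·(25 - 7) - 21 ≡ 30. → (7, 30)
3Q: (7, 30) + (25, 21). λ = (21 - 30)/(25 - 7) ≡ 32/18 mod 41. 18⁻¹ ≡ 16 (mod 41) since 18·16 = 288 ≡ 1, so λ ≡ 20.
  x = λ² - 7 - 25 = 400 - 32 ≡ 40; y = λ·(7 - 40) - 30 ≡ 7. → (40, 7)
4Q: (40, 7) + (25, 21). λ = (21 - 7)/(25 - 40) ≡ 14/26 mod 41. 26⁻¹ ≡ 30 (mod 41) since 26·30 = 780 ≡ 1, so λ ≡ 10.
  x = λ² - 40 - 25 = 100 - 65 ≡ 35; y = λ·(40 - 35) - 7 ≡ 2. → (35, 2)
5Q: (35, 2) + (25, 21). λ = (21 - 2)/(25 - 35) ≡ 19/31 mod 41. 31⁻¹ ≡ 4 (mod 41), so λ ≡ 35.
  x = λ² - 35 - 25 = 1225 - 60 ≡ 17; y = λ·(35 - 17) - 2 ≡ 13. → (17, 13)
6Q: (17, 13) + (25, 21). λ = (21 - 13)/(25 - 17) ≡ 8/8 mod 41. 8⁻¹ ≡ 36 (mod 41), so λ ≡ 1.
  x = λ² - 17 - 25 = 1 - 42 ≡ 0; y = λ·(17 - 0) - 13 ≡ 4. → (0, 4)
7Q: (0, 4) + (25, 21). λ = (21 - 4)/(25 - 0) ≡ 17/25 mod 41. 25⁻¹ ≡ 23 (mod 41), so λ ≡ 22.
  x = λ² - 0 - 25 = 484 - 25 ≡ 8; y = λ·(0 - 8) - 4 ≡ 25. → (8, 25)
8Q: (8, 25) + (25, 21). λ = (21 - 25)/(25 - 8) ≡ 37/17 mod 41. 17⁻¹ ≡ 29 (mod 41) since 17·29 = 493 ≡ 1, so λ ≡ 7.
  x = λ² - 8 - 25 = 49 - 33 ≡ 16; y = λ·(8 - 16) - 25 ≡ 1. → (16, 1)
9Q: (16, 1) + (25, 21). λ = (21 - 1)/(25 - 16) ≡ 20/9 mod 41. 9⁻¹ ≡ 32 (mod 41), so λ ≡ 25.
  x = λ² - 16 - 25 = 625 - 41 ≡ 10; y = λ·(16 - 10) - 1 ≡ 26. → (10, 26)
10Q: (10, 26) + (25, 21). λ = (21 - 26)/(25 - 10) ≡ 36/15 mod 41. 15⁻¹ ≡ 11 (mod 41), so λ ≡ 27.
  x = λ² - 10 - 25 = 729 - 35 ≡ 38; y = λ·(10 - 38) - 26 ≡ 38. → (38, 38)

(38, 38)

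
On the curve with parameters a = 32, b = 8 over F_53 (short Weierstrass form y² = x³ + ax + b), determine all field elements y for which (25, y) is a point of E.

none

x³ + 32x + 8 = 16433 ≡ 3 (mod 53).
3 is a non-residue mod 53; no y exists.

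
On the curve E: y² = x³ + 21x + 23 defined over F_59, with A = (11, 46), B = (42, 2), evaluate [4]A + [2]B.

(56, 13)

First 4A:
Double-and-add on 4 = (100)₂. Start with A = (11, 46) for the leading 1-bit.
double: tangent at (11, 46): λ = (3·11² + 21)/(2·46) ≡ 30/33. 33⁻¹ ≡ 34 (mod 59), so λ ≡ 30·34 ≡ 17.
  x = λ² - 11 - 11 = 289 - 22 ≡ 31; y = λ·(11 - 31) - 46 ≡ 27. → (31, 27)
double: tangent at (31, 27): λ = (3·31² + 21)/(2·27) ≡ 13/54. 54⁻¹ ≡ 47 (mod 59), so λ ≡ 13·47 ≡ 21.
  x = λ² - 31 - 31 = 441 - 62 ≡ 25; y = λ·(31 - 25) - 27 ≡ 40. → (25, 40)
4A = (25, 40).
Next 2B:
Repeated addition: build up to 2B.
2B: tangent at (42, 2): λ = (3·42² + 21)/(2·2) ≡ 3/4. 4⁻¹ ≡ 15 (mod 59), so λ ≡ 3·15 ≡ 45.
  x = λ² - 42 - 42 = 2025 - 84 ≡ 53; y = λ·(42 - 53) - 2 ≡ 34. → (53, 34)
2B = (53, 34).
Finally 4A + 2B:
(25, 40) + (53, 34). λ = (34 - 40)/(53 - 25) ≡ 53/28 mod 59. 28⁻¹ ≡ 19 (mod 59) since 28·19 = 532 ≡ 1, so λ ≡ 4.
  x = λ² - 25 - 53 = 16 - 78 ≡ 56; y = λ·(25 - 56) - 40 ≡ 13. → (56, 13)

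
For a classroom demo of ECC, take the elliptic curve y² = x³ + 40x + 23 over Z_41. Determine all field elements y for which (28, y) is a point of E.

x³ + 40x + 23 = 23095 ≡ 12 (mod 41).
12 is a non-residue mod 41; no y exists.

none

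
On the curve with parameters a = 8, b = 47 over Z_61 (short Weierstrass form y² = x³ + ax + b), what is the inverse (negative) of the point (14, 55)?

-(14, 55) = (14, -55 mod 61) = (14, 6).

(14, 6)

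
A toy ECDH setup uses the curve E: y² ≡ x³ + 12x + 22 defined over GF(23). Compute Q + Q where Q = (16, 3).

(9, 10)

tangent at (16, 3): λ = (3·16² + 12)/(2·3) ≡ 21/6. 6⁻¹ ≡ 4 (mod 23) since 6·4 = 24 ≡ 1, so λ ≡ 21·4 ≡ 15.
  x = λ² - 16 - 16 = 225 - 32 ≡ 9; y = λ·(16 - 9) - 3 ≡ 10. → (9, 10)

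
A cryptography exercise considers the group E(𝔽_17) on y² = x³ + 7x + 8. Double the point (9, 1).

(1, 13)

tangent at (9, 1): λ = (3·9² + 7)/(2·1) ≡ 12/2. 2⁻¹ ≡ 9 (mod 17), so λ ≡ 12·9 ≡ 6.
  x = λ² - 9 - 9 = 36 - 18 ≡ 1; y = λ·(9 - 1) - 1 ≡ 13. → (1, 13)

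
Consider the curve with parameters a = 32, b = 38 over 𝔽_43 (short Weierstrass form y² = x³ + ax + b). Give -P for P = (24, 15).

-(24, 15) = (24, -15 mod 43) = (24, 28).

(24, 28)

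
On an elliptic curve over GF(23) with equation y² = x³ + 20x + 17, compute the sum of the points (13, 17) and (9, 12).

(13, 17) + (9, 12). λ = (12 - 17)/(9 - 13) ≡ 18/19 mod 23. 19⁻¹ ≡ 17 (mod 23), so λ ≡ 7.
  x = λ² - 13 - 9 = 49 - 22 ≡ 4; y = λ·(13 - 4) - 17 ≡ 0. → (4, 0)

(4, 0)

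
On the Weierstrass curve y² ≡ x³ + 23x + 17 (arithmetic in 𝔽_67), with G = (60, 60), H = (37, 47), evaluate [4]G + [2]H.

First 4G:
Repeated addition: build up to 4G.
2G: tangent at (60, 60): λ = (3·60² + 23)/(2·60) ≡ 36/53. 53⁻¹ ≡ 43 (mod 67), so λ ≡ 36·43 ≡ 7.
  x = λ² - 60 - 60 = 49 - 120 ≡ 63; y = λ·(60 - 63) - 60 ≡ 53. → (63, 53)
3G: (63, 53) + (60, 60). λ = (60 - 53)/(60 - 63) ≡ 7/64 mod 67. 64⁻¹ ≡ 22 (mod 67), so λ ≡ 20.
  x = λ² - 63 - 60 = 400 - 123 ≡ 9; y = λ·(63 - 9) - 53 ≡ 22. → (9, 22)
4G: (9, 22) + (60, 60). λ = (60 - 22)/(60 - 9) ≡ 38/51 mod 67. 51⁻¹ ≡ 46 (mod 67), so λ ≡ 6.
  x = λ² - 9 - 60 = 36 - 69 ≡ 34; y = λ·(9 - 34) - 22 ≡ 29. → (34, 29)
4G = (34, 29).
Next 2H:
Repeated addition: build up to 2H.
2H: tangent at (37, 47): λ = (3·37² + 23)/(2·47) ≡ 43/27. 27⁻¹ ≡ 5 (mod 67), so λ ≡ 43·5 ≡ 14.
  x = λ² - 37 - 37 = 196 - 74 ≡ 55; y = λ·(37 - 55) - 47 ≡ 36. → (55, 36)
2H = (55, 36).
Finally 4G + 2H:
(34, 29) + (55, 36). λ = (36 - 29)/(55 - 34) ≡ 7/21 mod 67. 21⁻¹ ≡ 16 (mod 67), so λ ≡ 45.
  x = λ² - 34 - 55 = 2025 - 89 ≡ 60; y = λ·(34 - 60) - 29 ≡ 7. → (60, 7)

(60, 7)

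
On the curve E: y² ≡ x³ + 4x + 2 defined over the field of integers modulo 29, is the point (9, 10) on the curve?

yes

y² = 10² ≡ 13; x³ + 4x + 2 = 767 ≡ 13 (mod 29). 13 = 13.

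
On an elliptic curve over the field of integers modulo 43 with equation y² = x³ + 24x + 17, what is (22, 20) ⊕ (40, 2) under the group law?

(22, 20) + (40, 2). λ = (2 - 20)/(40 - 22) ≡ 25/18 mod 43. 18⁻¹ ≡ 12 (mod 43), so λ ≡ 42.
  x = λ² - 22 - 40 = 1764 - 62 ≡ 25; y = λ·(22 - 25) - 20 ≡ 26. → (25, 26)

(25, 26)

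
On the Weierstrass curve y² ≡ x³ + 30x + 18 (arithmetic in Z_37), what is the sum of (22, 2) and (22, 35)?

O

The two points share x = 22 and their y-coordinates satisfy 2 + 35 ≡ 0 (mod 37), so they are inverses. Their sum is 𝒪.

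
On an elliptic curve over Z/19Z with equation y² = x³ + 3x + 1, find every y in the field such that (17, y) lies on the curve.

x³ + 3x + 1 = 4965 ≡ 6 (mod 19).
Square roots of 6 mod 19: 5 and 14 (since 5² = 25 ≡ 6).

5, 14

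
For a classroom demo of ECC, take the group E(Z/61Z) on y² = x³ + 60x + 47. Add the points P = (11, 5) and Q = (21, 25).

(11, 5) + (21, 25). λ = (25 - 5)/(21 - 11) ≡ 20/10 mod 61. 10⁻¹ ≡ 55 (mod 61) since 10·55 = 550 ≡ 1, so λ ≡ 2.
  x = λ² - 11 - 21 = 4 - 32 ≡ 33; y = λ·(11 - 33) - 5 ≡ 12. → (33, 12)

(33, 12)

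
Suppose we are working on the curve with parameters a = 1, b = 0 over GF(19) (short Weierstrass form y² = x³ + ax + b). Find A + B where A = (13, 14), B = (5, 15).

(13, 14) + (5, 15). λ = (15 - 14)/(5 - 13) ≡ 1/11 mod 19. 11⁻¹ ≡ 7 (mod 19), so λ ≡ 7.
  x = λ² - 13 - 5 = 49 - 18 ≡ 12; y = λ·(13 - 12) - 14 ≡ 12. → (12, 12)

(12, 12)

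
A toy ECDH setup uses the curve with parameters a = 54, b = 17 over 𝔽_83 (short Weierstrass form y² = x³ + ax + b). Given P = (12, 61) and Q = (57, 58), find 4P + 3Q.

(14, 60)

First 4P:
Double-and-add on 4 = (100)₂. Start with P = (12, 61) for the leading 1-bit.
double: tangent at (12, 61): λ = (3·12² + 54)/(2·61) ≡ 71/39. 39⁻¹ ≡ 66 (mod 83) since 39·66 = 2574 ≡ 1, so λ ≡ 71·66 ≡ 38.
  x = λ² - 12 - 12 = 1444 - 24 ≡ 9; y = λ·(12 - 9) - 61 ≡ 53. → (9, 53)
double: tangent at (9, 53): λ = (3·9² + 54)/(2·53) ≡ 48/23. 23⁻¹ ≡ 65 (mod 83), so λ ≡ 48·65 ≡ 49.
  x = λ² - 9 - 9 = 2401 - 18 ≡ 59; y = λ·(9 - 59) - 53 ≡ 70. → (59, 70)
4P = (59, 70).
Next 3Q:
Repeated addition: build up to 3Q.
2Q: tangent at (57, 58): λ = (3·57² + 54)/(2·58) ≡ 7/33. 33⁻¹ ≡ 78 (mod 83) since 33·78 = 2574 ≡ 1, so λ ≡ 7·78 ≡ 48.
  x = λ² - 57 - 57 = 2304 - 114 ≡ 32; y = λ·(57 - 32) - 58 ≡ 63. → (32, 63)
3Q: (32, 63) + (57, 58). λ = (58 - 63)/(57 - 32) ≡ 78/25 mod 83. 25⁻¹ ≡ 10 (mod 83), so λ ≡ 33.
  x = λ² - 32 - 57 = 1089 - 89 ≡ 4; y = λ·(32 - 4) - 63 ≡ 31. → (4, 31)
3Q = (4, 31).
Finally 4P + 3Q:
(59, 70) + (4, 31). λ = (31 - 70)/(4 - 59) ≡ 44/28 mod 83. 28⁻¹ ≡ 3 (mod 83), so λ ≡ 49.
  x = λ² - 59 - 4 = 2401 - 63 ≡ 14; y = λ·(59 - 14) - 70 ≡ 60. → (14, 60)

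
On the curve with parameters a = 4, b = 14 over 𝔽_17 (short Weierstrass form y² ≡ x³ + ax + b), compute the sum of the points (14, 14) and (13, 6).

(3, 6)

(14, 14) + (13, 6). λ = (6 - 14)/(13 - 14) ≡ 9/16 mod 17. 16⁻¹ ≡ 16 (mod 17) since 16·16 = 256 ≡ 1, so λ ≡ 8.
  x = λ² - 14 - 13 = 64 - 27 ≡ 3; y = λ·(14 - 3) - 14 ≡ 6. → (3, 6)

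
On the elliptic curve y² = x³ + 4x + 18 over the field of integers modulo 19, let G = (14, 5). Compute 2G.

(8, 12)

tangent at (14, 5): λ = (3·14² + 4)/(2·5) ≡ 3/10. 10⁻¹ ≡ 2 (mod 19) since 10·2 = 20 ≡ 1, so λ ≡ 3·2 ≡ 6.
  x = λ² - 14 - 14 = 36 - 28 ≡ 8; y = λ·(14 - 8) - 5 ≡ 12. → (8, 12)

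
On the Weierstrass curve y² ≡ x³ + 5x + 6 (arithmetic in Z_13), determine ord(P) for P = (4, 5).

8

2P: tangent at (4, 5): λ = (3·4² + 5)/(2·5) ≡ 1/10. 10⁻¹ ≡ 4 (mod 13), so λ ≡ 1·4 ≡ 4.
  x = λ² - 4 - 4 = 16 - 8 ≡ 8; y = λ·(4 - 8) - 5 ≡ 5. → (8, 5)
3P: (8, 5) + (4, 5). λ = (5 - 5)/(4 - 8) ≡ 0/9 mod 13. 9⁻¹ ≡ 3 (mod 13), so λ ≡ 0.
  x = λ² - 8 - 4 = 0 - 12 ≡ 1; y = λ·(8 - 1) - 5 ≡ 8. → (1, 8)
4P: (1, 8) + (4, 5). λ = (5 - 8)/(4 - 1) ≡ 10/3 mod 13. 3⁻¹ ≡ 9 (mod 13), so λ ≡ 12.
  x = λ² - 1 - 4 = 144 - 5 ≡ 9; y = λ·(1 - 9) - 8 ≡ 0. → (9, 0)
5P: (9, 0) + (4, 5). λ = (5 - 0)/(4 - 9) ≡ 5/8 mod 13. 8⁻¹ ≡ 5 (mod 13), so λ ≡ 12.
  x = λ² - 9 - 4 = 144 - 13 ≡ 1; y = λ·(9 - 1) - 0 ≡ 5. → (1, 5)
6P: (1, 5) + (4, 5). λ = (5 - 5)/(4 - 1) ≡ 0/3 mod 13. 3⁻¹ ≡ 9 (mod 13), so λ ≡ 0.
  x = λ² - 1 - 4 = 0 - 5 ≡ 8; y = λ·(1 - 8) - 5 ≡ 8. → (8, 8)
7P: (8, 8) + (4, 5). λ = (5 - 8)/(4 - 8) ≡ 10/9 mod 13. 9⁻¹ ≡ 3 (mod 13) since 9·3 = 27 ≡ 1, so λ ≡ 4.
  x = λ² - 8 - 4 = 16 - 12 ≡ 4; y = λ·(8 - 4) - 8 ≡ 8. → (4, 8)
8P: (4, 8) + (4, 5): same x and y₁ ≡ -y₂, so the sum is ∞.
8P = ∞, so the order is 8.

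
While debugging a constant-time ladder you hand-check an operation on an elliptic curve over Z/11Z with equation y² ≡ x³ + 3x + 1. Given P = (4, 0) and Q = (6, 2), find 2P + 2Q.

First 2P:
Repeated addition: build up to 2P.
2P: (4, 0) + (4, 0): same x and y₁ ≡ -y₂, so the sum is ∞.
2P = ∞.
Next 2Q:
Repeated addition: build up to 2Q.
2Q: tangent at (6, 2): λ = (3·6² + 3)/(2·2) ≡ 1/4. 4⁻¹ ≡ 3 (mod 11), so λ ≡ 1·3 ≡ 3.
  x = λ² - 6 - 6 = 9 - 12 ≡ 8; y = λ·(6 - 8) - 2 ≡ 3. → (8, 3)
2Q = (8, 3).
Finally 2P + 2Q:
∞ + (8, 3) = (8, 3) (identity).

(8, 3)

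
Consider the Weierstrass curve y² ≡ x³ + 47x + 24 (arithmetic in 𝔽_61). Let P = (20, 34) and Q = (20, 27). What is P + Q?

The two points share x = 20 and their y-coordinates satisfy 34 + 27 ≡ 0 (mod 61), so they are inverses. Their sum is O.

O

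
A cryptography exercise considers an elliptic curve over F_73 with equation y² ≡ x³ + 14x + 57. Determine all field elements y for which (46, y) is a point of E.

12, 61

x³ + 14x + 57 = 98037 ≡ 71 (mod 73).
Square roots of 71 mod 73: 12 and 61 (since 12² = 144 ≡ 71).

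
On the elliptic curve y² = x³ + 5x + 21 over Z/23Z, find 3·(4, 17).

Write P = (4, 17).
Repeated addition: build up to 3P.
2P: tangent at (4, 17): λ = (3·4² + 5)/(2·17) ≡ 7/11. 11⁻¹ ≡ 21 (mod 23), so λ ≡ 7·21 ≡ 9.
  x = λ² - 4 - 4 = 81 - 8 ≡ 4; y = λ·(4 - 4) - 17 ≡ 6. → (4, 6)
3P: (4, 6) + (4, 17): same x and y₁ ≡ -y₂, so the sum is ∞.

O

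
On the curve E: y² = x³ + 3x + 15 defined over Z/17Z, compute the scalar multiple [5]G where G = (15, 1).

(0, 10)

Repeated addition: build up to 5G.
2G: tangent at (15, 1): λ = (3·15² + 3)/(2·1) ≡ 15/2. 2⁻¹ ≡ 9 (mod 17), so λ ≡ 15·9 ≡ 16.
  x = λ² - 15 - 15 = 256 - 30 ≡ 5; y = λ·(15 - 5) - 1 ≡ 6. → (5, 6)
3G: (5, 6) + (15, 1). λ = (1 - 6)/(15 - 5) ≡ 12/10 mod 17. 10⁻¹ ≡ 12 (mod 17) since 10·12 = 120 ≡ 1, so λ ≡ 8.
  x = λ² - 5 - 15 = 64 - 20 ≡ 10; y = λ·(5 - 10) - 6 ≡ 5. → (10, 5)
4G: (10, 5) + (15, 1). λ = (1 - 5)/(15 - 10) ≡ 13/5 mod 17. 5⁻¹ ≡ 7 (mod 17) since 5·7 = 35 ≡ 1, so λ ≡ 6.
  x = λ² - 10 - 15 = 36 - 25 ≡ 11; y = λ·(10 - 11) - 5 ≡ 6. → (11, 6)
5G: (11, 6) + (15, 1). λ = (1 - 6)/(15 - 11) ≡ 12/4 mod 17. 4⁻¹ ≡ 13 (mod 17) since 4·13 = 52 ≡ 1, so λ ≡ 3.
  x = λ² - 11 - 15 = 9 - 26 ≡ 0; y = λ·(11 - 0) - 6 ≡ 10. → (0, 10)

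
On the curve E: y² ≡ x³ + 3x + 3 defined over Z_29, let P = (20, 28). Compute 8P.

Repeated addition: build up to 8P.
2P: tangent at (20, 28): λ = (3·20² + 3)/(2·28) ≡ 14/27. 27⁻¹ ≡ 14 (mod 29), so λ ≡ 14·14 ≡ 22.
  x = λ² - 20 - 20 = 484 - 40 ≡ 9; y = λ·(20 - 9) - 28 ≡ 11. → (9, 11)
3P: (9, 11) + (20, 28). λ = (28 - 11)/(20 - 9) ≡ 17/11 mod 29. 11⁻¹ ≡ 8 (mod 29), so λ ≡ 20.
  x = λ² - 9 - 20 = 400 - 29 ≡ 23; y = λ·(9 - 23) - 11 ≡ 28. → (23, 28)
4P: (23, 28) + (20, 28). λ = (28 - 28)/(20 - 23) ≡ 0/26 mod 29. 26⁻¹ ≡ 19 (mod 29), so λ ≡ 0.
  x = λ² - 23 - 20 = 0 - 43 ≡ 15; y = λ·(23 - 15) - 28 ≡ 1. → (15, 1)
5P: (15, 1) + (20, 28). λ = (28 - 1)/(20 - 15) ≡ 27/5 mod 29. 5⁻¹ ≡ 6 (mod 29) since 5·6 = 30 ≡ 1, so λ ≡ 17.
  x = λ² - 15 - 20 = 289 - 35 ≡ 22; y = λ·(15 - 22) - 1 ≡ 25. → (22, 25)
6P: (22, 25) + (20, 28). λ = (28 - 25)/(20 - 22) ≡ 3/27 mod 29. 27⁻¹ ≡ 14 (mod 29), so λ ≡ 13.
  x = λ² - 22 - 20 = 169 - 42 ≡ 11; y = λ·(22 - 11) - 25 ≡ 2. → (11, 2)
7P: (11, 2) + (20, 28). λ = (28 - 2)/(20 - 11) ≡ 26/9 mod 29. 9⁻¹ ≡ 13 (mod 29), so λ ≡ 19.
  x = λ² - 11 - 20 = 361 - 31 ≡ 11; y = λ·(11 - 11) - 2 ≡ 27. → (11, 27)
8P: (11, 27) + (20, 28). λ = (28 - 27)/(20 - 11) ≡ 1/9 mod 29. 9⁻¹ ≡ 13 (mod 29), so λ ≡ 13.
  x = λ² - 11 - 20 = 169 - 31 ≡ 22; y = λ·(11 - 22) - 27 ≡ 4. → (22, 4)

(22, 4)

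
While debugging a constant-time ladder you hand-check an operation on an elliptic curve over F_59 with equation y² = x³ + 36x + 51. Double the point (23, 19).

tangent at (23, 19): λ = (3·23² + 36)/(2·19) ≡ 30/38. 38⁻¹ ≡ 14 (mod 59), so λ ≡ 30·14 ≡ 7.
  x = λ² - 23 - 23 = 49 - 46 ≡ 3; y = λ·(23 - 3) - 19 ≡ 3. → (3, 3)

(3, 3)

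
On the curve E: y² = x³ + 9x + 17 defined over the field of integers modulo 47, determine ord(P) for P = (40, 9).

2P: tangent at (40, 9): λ = (3·40² + 9)/(2·9) ≡ 15/18. 18⁻¹ ≡ 34 (mod 47) since 18·34 = 612 ≡ 1, so λ ≡ 15·34 ≡ 40.
  x = λ² - 40 - 40 = 1600 - 80 ≡ 16; y = λ·(40 - 16) - 9 ≡ 11. → (16, 11)
3P: (16, 11) + (40, 9). λ = (9 - 11)/(40 - 16) ≡ 45/24 mod 47. 24⁻¹ ≡ 2 (mod 47) since 24·2 = 48 ≡ 1, so λ ≡ 43.
  x = λ² - 16 - 40 = 1849 - 56 ≡ 7; y = λ·(16 - 7) - 11 ≡ 0. → (7, 0)
4P: (7, 0) + (40, 9). λ = (9 - 0)/(40 - 7) ≡ 9/33 mod 47. 33⁻¹ ≡ 10 (mod 47), so λ ≡ 43.
  x = λ² - 7 - 40 = 1849 - 47 ≡ 16; y = λ·(7 - 16) - 0 ≡ 36. → (16, 36)
5P: (16, 36) + (40, 9). λ = (9 - 36)/(40 - 16) ≡ 20/24 mod 47. 24⁻¹ ≡ 2 (mod 47), so λ ≡ 40.
  x = λ² - 16 - 40 = 1600 - 56 ≡ 40; y = λ·(16 - 40) - 36 ≡ 38. → (40, 38)
6P: (40, 38) + (40, 9): same x and y₁ ≡ -y₂, so the sum is O.
6P = O, so the order is 6.

6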